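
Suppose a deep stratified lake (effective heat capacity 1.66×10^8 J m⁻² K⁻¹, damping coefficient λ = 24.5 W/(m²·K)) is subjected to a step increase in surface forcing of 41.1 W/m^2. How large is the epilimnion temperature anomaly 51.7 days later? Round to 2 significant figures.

Areal heat capacity C = 1.66×10^8 J m⁻² K⁻¹ (given).
τ = C / λ = 1.66×10^8 / 24.5 = 6.78×10^6 s.
Equilibrium anomaly ΔT_eq = F / λ = 41.1 / 24.5 = 1.68 K.
t = 51.7 days = 4.47×10^6 s, so t/τ = 0.659.
ΔT(t) = ΔT_eq (1 − e^(−t/τ)) = 1.68 × (1 − e^−0.659) = 0.810 K.

0.81 K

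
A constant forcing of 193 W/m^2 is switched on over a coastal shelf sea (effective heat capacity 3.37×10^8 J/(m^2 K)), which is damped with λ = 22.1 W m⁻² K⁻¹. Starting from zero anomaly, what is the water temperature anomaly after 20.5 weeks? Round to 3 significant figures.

4.86 K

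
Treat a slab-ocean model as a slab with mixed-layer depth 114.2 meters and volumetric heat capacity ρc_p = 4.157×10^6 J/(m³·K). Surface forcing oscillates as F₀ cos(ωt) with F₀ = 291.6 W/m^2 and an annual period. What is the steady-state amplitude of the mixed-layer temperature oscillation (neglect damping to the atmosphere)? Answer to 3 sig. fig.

3.08 K

Areal heat capacity C = ρc_p × D = 4.157×10^6 × 114.2 = 4.75×10^8 J m⁻² K⁻¹.
Angular frequency ω = 2π / T = 2π / 3.15×10^7 s = 1.99×10^-7 s⁻¹.
Cω = 4.75×10^8 × 1.99×10^-7 = 94.6 W/(m²·K).
Amplitude A = F₀ / (Cω) = 291.6 / 94.6 = 3.08 K.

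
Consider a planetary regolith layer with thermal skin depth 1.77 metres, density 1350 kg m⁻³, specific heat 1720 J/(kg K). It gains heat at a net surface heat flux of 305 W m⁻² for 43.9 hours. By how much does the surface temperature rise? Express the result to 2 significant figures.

Areal heat capacity C = ρ c_p D = 1350 × 1720 × 1.77 = 4.11×10^6 J m⁻² K⁻¹.
Net heat input Q = F Δt = 305 × (43.9 hours × 3600 s/hour) = 4.82×10^7 J/m².
ΔT = Q / C = 4.82×10^7 / 4.11×10^6 = 11.7 K.

12 K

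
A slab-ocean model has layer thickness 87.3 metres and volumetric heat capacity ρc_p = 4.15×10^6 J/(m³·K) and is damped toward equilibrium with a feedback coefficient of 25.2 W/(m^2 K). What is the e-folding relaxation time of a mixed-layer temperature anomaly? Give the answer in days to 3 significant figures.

Areal heat capacity C = ρc_p × D = 4.15×10^6 × 87.3 = 3.62×10^8 J/(m^2 K).
Relaxation time τ = C / λ = 3.62×10^8 / 25.2 = 1.44×10^7 s.
In days: 1.44×10^7 s / (86400 s/day) = 166 days.

166 days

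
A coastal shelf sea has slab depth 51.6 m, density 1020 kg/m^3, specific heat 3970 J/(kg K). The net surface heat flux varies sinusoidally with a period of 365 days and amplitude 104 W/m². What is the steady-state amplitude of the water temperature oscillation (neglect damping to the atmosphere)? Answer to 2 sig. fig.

Areal heat capacity C = ρ c_p D = 1020 × 3970 × 51.6 = 2.09×10^8 J/(m^2 K).
Angular frequency ω = 2π / T = 2π / 3.15×10^7 s = 1.99×10^-7 s⁻¹.
Cω = 2.09×10^8 × 1.99×10^-7 = 41.6 W/(m²·K).
Amplitude A = F₀ / (Cω) = 104 / 41.6 = 2.50 K.

2.5 K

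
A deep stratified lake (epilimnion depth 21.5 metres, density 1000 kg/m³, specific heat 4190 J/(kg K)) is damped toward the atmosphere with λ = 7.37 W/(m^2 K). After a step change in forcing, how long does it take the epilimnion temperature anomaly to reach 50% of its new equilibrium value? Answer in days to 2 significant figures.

Areal heat capacity C = ρ c_p D = 1000 × 4190 × 21.5 = 9.01×10^7 J/(m²·K).
τ = C / λ = 9.01×10^7 / 7.37 = 1.22×10^7 s.
Fraction reached: 1 − e^(−t/τ) = 0.50 ⇒ t = −τ ln(1 − 0.50) = τ × 0.693.
t = 8.47×10^6 s = 98.1 days.

98 days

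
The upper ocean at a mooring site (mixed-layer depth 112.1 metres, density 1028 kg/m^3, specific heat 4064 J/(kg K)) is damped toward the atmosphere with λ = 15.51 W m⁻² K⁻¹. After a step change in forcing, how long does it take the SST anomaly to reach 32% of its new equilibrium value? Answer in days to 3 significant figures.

135 days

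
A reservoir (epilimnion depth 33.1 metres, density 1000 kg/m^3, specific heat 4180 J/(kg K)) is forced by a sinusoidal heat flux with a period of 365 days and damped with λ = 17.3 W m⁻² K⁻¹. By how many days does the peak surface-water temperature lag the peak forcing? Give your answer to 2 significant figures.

59 days

Areal heat capacity C = ρ c_p D = 1000 × 4180 × 33.1 = 1.38×10^8 J/(m^2 K).
ω = 2π / 3.15×10^7 s = 1.99×10^-7 s⁻¹.
Phase lag φ = arctan(Cω/λ) = arctan(27.6/17.3) = 1.01 rad.
Time lag = φ / ω = 1.01 / 1.99×10^-7 = 5.07×10^6 s = 58.7 days.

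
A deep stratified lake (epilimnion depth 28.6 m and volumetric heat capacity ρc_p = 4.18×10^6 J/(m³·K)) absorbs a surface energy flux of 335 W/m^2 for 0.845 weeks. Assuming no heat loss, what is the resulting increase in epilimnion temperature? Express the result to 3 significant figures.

1.43 K

Areal heat capacity C = ρc_p × D = 4.18×10^6 × 28.6 = 1.20×10^8 J/(m^2 K).
Net heat input Q = F Δt = 335 × (0.845 weeks × 6.048×10^5 s/week) = 1.71×10^8 J/m².
ΔT = Q / C = 1.71×10^8 / 1.20×10^8 = 1.43 K.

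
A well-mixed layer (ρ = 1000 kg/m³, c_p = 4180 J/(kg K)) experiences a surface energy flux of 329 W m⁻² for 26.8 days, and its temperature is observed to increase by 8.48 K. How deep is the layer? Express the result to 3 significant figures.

Heat input Q = F Δt = 329 × 2.32×10^6 s = 7.62×10^8 J/m².
Required areal heat capacity C = Q / ΔT = 8.98×10^7 J/(m²·K).
Depth D = C / (ρ c_p) = 8.98×10^7 / (1000 × 4180) = 21.5 m.

21.5 m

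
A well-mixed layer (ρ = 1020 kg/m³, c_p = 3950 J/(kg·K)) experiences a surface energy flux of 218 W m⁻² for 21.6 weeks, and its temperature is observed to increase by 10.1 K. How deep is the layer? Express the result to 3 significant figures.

Heat input Q = F Δt = 218 × 1.31×10^7 s = 2.85×10^9 J/m².
Required areal heat capacity C = Q / ΔT = 2.82×10^8 J/(m²·K).
Depth D = C / (ρ c_p) = 2.82×10^8 / (1020 × 3950) = 70.0 m.

70.0 m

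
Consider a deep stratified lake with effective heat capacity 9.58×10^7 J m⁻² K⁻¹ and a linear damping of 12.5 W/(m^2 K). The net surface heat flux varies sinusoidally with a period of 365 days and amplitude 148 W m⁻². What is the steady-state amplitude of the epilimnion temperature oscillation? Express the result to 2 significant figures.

6.5 K

Areal heat capacity C = 9.58×10^7 J m⁻² K⁻¹ (given).
Angular frequency ω = 2π / T = 2π / 3.15×10^7 s = 1.99×10^-7 s⁻¹.
√((Cω)² + λ²) = √((19.1)² + 12.5²) = 22.8 W/(m²·K).
Amplitude A = F₀ / √((Cω)²+λ²) = 148 / 22.8 = 6.49 K.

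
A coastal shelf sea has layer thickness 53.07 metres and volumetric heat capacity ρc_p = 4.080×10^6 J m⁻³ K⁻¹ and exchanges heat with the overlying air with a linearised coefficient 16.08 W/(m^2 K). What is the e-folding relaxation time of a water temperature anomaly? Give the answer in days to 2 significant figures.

160 days

Areal heat capacity C = ρc_p × D = 4.080×10^6 × 53.07 = 2.17×10^8 J/(m²·K).
Relaxation time τ = C / λ = 2.17×10^8 / 16.08 = 1.35×10^7 s.
In days: 1.35×10^7 s / (86400 s/day) = 156 days.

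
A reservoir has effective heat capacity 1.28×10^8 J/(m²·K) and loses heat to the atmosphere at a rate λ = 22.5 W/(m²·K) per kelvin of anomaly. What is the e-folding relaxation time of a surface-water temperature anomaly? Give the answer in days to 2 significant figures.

66 days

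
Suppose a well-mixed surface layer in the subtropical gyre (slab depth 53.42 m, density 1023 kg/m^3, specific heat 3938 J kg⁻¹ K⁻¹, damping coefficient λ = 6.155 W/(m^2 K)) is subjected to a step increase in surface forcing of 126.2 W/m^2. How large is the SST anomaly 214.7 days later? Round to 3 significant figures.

8.44 K

Areal heat capacity C = ρ c_p D = 1023 × 3938 × 53.42 = 2.15×10^8 J/(m²·K).
τ = C / λ = 2.15×10^8 / 6.155 = 3.50×10^7 s.
Equilibrium anomaly ΔT_eq = F / λ = 126.2 / 6.155 = 20.5 K.
t = 214.7 days = 1.86×10^7 s, so t/τ = 0.531.
ΔT(t) = ΔT_eq (1 − e^(−t/τ)) = 20.5 × (1 − e^−0.531) = 8.44 K.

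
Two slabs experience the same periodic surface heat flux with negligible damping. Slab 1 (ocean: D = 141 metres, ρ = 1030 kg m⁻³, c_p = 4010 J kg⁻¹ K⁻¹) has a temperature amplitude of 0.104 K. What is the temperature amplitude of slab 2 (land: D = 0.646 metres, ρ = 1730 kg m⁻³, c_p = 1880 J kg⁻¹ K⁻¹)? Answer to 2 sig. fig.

29 K

C_ocean = 5.82×10^8 J/(m²·K); C_land = 2.10×10^6 J/(m²·K).
A ∝ 1/C ⇒ A_land = A_ocean × C_ocean/C_land = 0.104 × 277 = 28.8 K.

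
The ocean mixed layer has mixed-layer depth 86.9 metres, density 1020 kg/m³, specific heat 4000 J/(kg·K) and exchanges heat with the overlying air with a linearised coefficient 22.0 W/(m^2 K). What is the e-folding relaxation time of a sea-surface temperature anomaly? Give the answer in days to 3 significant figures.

Areal heat capacity C = ρ c_p D = 1020 × 4000 × 86.9 = 3.55×10^8 J m⁻² K⁻¹.
Relaxation time τ = C / λ = 3.55×10^8 / 22.0 = 1.61×10^7 s.
In days: 1.61×10^7 s / (86400 s/day) = 187 days.

187 days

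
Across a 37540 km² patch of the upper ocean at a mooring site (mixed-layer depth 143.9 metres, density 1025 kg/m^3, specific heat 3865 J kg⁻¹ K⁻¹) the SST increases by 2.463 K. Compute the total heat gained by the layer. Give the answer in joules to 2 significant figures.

Areal heat capacity C = ρ c_p D = 1025 × 3865 × 143.9 = 5.70×10^8 J/(m²·K).
Heat per unit area: q = C ΔT = 5.70×10^8 × 2.463 = 1.40×10^9 J/m².
Total heat: Q = q × A = 1.40×10^9 × (37540 × 10⁶ m²) = 5.27×10^19 J.

5.3×10^19 J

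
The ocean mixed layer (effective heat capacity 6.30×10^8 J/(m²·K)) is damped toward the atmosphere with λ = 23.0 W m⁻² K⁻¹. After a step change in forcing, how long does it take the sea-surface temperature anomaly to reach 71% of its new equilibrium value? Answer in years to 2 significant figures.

Areal heat capacity C = 6.30×10^8 J/(m²·K) (given).
τ = C / λ = 6.30×10^8 / 23.0 = 2.74×10^7 s.
Fraction reached: 1 − e^(−t/τ) = 0.71 ⇒ t = −τ ln(1 − 0.71) = τ × 1.24.
t = 3.39×10^7 s = 1.07 years.

1.1 years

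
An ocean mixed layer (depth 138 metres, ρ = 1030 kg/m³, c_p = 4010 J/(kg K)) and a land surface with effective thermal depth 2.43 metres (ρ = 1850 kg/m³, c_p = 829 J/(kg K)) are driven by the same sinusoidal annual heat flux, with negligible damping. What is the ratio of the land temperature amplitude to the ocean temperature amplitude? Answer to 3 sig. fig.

153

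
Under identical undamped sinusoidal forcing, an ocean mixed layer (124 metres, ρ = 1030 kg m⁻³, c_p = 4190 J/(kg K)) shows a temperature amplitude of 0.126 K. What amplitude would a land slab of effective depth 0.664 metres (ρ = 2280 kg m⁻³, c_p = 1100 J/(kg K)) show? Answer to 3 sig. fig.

C_ocean = 5.35×10^8 J/(m²·K); C_land = 1.67×10^6 J/(m²·K).
A ∝ 1/C ⇒ A_land = A_ocean × C_ocean/C_land = 0.126 × 321 = 40.5 K.

40.5 K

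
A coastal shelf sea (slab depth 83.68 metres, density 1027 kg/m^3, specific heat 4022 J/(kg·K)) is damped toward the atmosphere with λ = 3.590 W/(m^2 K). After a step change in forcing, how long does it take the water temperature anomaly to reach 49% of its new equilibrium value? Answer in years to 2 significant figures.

2.1 years

Areal heat capacity C = ρ c_p D = 1027 × 4022 × 83.68 = 3.46×10^8 J/(m^2 K).
τ = C / λ = 3.46×10^8 / 3.590 = 9.63×10^7 s.
Fraction reached: 1 − e^(−t/τ) = 0.49 ⇒ t = −τ ln(1 − 0.49) = τ × 0.673.
t = 6.48×10^7 s = 2.05 years.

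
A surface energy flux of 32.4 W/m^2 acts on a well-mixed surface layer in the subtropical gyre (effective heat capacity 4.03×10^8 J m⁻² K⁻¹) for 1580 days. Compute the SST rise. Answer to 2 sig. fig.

11 K

Areal heat capacity C = 4.03×10^8 J m⁻² K⁻¹ (given).
Net heat input Q = F Δt = 32.4 × (1580 days × 86400 s/day) = 4.42×10^9 J/m².
ΔT = Q / C = 4.42×10^9 / 4.03×10^8 = 11.0 K.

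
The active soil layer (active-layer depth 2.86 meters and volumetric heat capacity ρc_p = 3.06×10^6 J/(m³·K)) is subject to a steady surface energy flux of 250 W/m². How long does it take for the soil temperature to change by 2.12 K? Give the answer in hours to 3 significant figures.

Areal heat capacity C = ρc_p × D = 3.06×10^6 × 2.86 = 8.75×10^6 J m⁻² K⁻¹.
Time required: Δt = C ΔT / F = 8.75×10^6 × 2.12 / 250 = 74200 s.
In hours: 74200 s / (3600 s/hour) = 20.6 hours.

20.6 hours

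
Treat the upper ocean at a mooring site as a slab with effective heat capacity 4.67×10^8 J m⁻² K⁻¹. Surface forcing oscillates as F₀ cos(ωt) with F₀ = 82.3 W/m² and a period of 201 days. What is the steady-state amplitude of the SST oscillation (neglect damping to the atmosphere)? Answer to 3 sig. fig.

0.487 K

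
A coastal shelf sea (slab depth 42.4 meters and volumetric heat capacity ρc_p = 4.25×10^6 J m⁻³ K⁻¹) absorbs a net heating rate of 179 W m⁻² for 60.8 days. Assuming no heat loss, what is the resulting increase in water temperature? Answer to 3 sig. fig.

Areal heat capacity C = ρc_p × D = 4.25×10^6 × 42.4 = 1.80×10^8 J/(m²·K).
Net heat input Q = F Δt = 179 × (60.8 days × 86400 s/day) = 9.40×10^8 J/m².
ΔT = Q / C = 9.40×10^8 / 1.80×10^8 = 5.22 K.

5.22 K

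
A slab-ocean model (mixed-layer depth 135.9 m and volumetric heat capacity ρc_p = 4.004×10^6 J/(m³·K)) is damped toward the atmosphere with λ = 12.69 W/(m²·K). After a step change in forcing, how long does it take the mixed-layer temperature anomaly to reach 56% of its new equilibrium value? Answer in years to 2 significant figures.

1.1 years

Areal heat capacity C = ρc_p × D = 4.004×10^6 × 135.9 = 5.44×10^8 J/(m^2 K).
τ = C / λ = 5.44×10^8 / 12.69 = 4.29×10^7 s.
Fraction reached: 1 − e^(−t/τ) = 0.56 ⇒ t = −τ ln(1 − 0.56) = τ × 0.821.
t = 3.52×10^7 s = 1.12 years.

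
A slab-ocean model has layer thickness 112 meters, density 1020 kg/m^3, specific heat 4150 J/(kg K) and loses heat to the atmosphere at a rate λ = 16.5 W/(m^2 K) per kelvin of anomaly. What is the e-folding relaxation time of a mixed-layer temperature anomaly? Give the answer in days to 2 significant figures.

330 days

Areal heat capacity C = ρ c_p D = 1020 × 4150 × 112 = 4.74×10^8 J m⁻² K⁻¹.
Relaxation time τ = C / λ = 4.74×10^8 / 16.5 = 2.87×10^7 s.
In days: 2.87×10^7 s / (86400 s/day) = 333 days.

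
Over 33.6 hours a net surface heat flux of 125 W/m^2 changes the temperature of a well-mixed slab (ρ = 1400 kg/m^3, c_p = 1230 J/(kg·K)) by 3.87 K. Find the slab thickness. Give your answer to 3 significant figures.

2.27 m

Heat input Q = F Δt = 125 × 1.21×10^5 s = 1.51×10^7 J/m².
Required areal heat capacity C = Q / ΔT = 3.91×10^6 J/(m²·K).
Depth D = C / (ρ c_p) = 3.91×10^6 / (1400 × 1230) = 2.27 m.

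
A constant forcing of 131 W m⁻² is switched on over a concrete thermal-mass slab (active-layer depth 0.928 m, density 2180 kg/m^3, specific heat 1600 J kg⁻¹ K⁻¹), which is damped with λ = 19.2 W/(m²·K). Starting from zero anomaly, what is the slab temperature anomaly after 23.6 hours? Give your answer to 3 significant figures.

2.70 K

Areal heat capacity C = ρ c_p D = 2180 × 1600 × 0.928 = 3.24×10^6 J/(m^2 K).
τ = C / λ = 3.24×10^6 / 19.2 = 1.69×10^5 s.
Equilibrium anomaly ΔT_eq = F / λ = 131 / 19.2 = 6.82 K.
t = 23.6 hours = 85000 s, so t/τ = 0.504.
ΔT(t) = ΔT_eq (1 − e^(−t/τ)) = 6.82 × (1 − e^−0.504) = 2.70 K.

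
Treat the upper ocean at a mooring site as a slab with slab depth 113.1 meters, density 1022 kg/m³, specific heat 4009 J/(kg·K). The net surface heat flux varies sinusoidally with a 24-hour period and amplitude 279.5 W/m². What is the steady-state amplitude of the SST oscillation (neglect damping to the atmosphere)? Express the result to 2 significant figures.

0.0083 K

Areal heat capacity C = ρ c_p D = 1022 × 4009 × 113.1 = 4.63×10^8 J m⁻² K⁻¹.
Angular frequency ω = 2π / T = 2π / 86400 s = 7.27×10^-5 s⁻¹.
Cω = 4.63×10^8 × 7.27×10^-5 = 33700 W/(m²·K).
Amplitude A = F₀ / (Cω) = 279.5 / 33700 = 0.00829 K.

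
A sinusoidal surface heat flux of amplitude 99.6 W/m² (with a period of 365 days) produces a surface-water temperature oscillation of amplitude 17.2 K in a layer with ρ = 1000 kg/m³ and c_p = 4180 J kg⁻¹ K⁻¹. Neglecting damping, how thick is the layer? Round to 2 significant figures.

7.0 m

ω = 2π / 3.15×10^7 s = 1.99×10^-7 s⁻¹.
Required C = F₀ / (A ω) = 99.6 / (17.2 × 1.99×10^-7) = 2.91×10^7 J/(m²·K).
D = C / (ρ c_p) = 2.91×10^7 / (1000 × 4180) = 6.95 m.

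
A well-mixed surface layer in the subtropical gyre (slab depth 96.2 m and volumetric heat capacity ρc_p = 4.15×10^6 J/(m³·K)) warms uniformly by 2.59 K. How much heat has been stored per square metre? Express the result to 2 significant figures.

1.0×10^9

Areal heat capacity C = ρc_p × D = 4.15×10^6 × 96.2 = 3.99×10^8 J/(m^2 K).
ΔQ = C ΔT = 3.99×10^8 × 2.59 = 1.03×10^9 J/m².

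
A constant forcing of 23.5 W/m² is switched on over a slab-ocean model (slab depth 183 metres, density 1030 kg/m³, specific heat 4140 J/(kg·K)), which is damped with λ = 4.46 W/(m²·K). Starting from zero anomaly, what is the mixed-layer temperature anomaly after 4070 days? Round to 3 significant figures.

4.56 K

Areal heat capacity C = ρ c_p D = 1030 × 4140 × 183 = 7.80×10^8 J m⁻² K⁻¹.
τ = C / λ = 7.80×10^8 / 4.46 = 1.75×10^8 s.
Equilibrium anomaly ΔT_eq = F / λ = 23.5 / 4.46 = 5.27 K.
t = 4070 days = 3.52×10^8 s, so t/τ = 2.01.
ΔT(t) = ΔT_eq (1 − e^(−t/τ)) = 5.27 × (1 − e^−2.01) = 4.56 K.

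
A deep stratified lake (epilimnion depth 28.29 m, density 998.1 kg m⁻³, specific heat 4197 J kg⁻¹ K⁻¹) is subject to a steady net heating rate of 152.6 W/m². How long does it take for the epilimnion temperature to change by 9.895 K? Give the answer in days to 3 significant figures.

88.9 days

Areal heat capacity C = ρ c_p D = 998.1 × 4197 × 28.29 = 1.19×10^8 J m⁻² K⁻¹.
Time required: Δt = C ΔT / F = 1.19×10^8 × 9.895 / 152.6 = 7.68×10^6 s.
In days: 7.68×10^6 s / (86400 s/day) = 88.9 days.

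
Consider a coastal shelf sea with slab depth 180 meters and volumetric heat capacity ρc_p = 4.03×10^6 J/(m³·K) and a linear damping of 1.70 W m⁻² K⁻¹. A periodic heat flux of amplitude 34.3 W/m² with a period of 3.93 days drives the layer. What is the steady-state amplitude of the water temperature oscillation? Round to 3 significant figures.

0.00256 K

Areal heat capacity C = ρc_p × D = 4.03×10^6 × 180 = 7.25×10^8 J m⁻² K⁻¹.
Angular frequency ω = 2π / T = 2π / 3.40×10^5 s = 1.85×10^-5 s⁻¹.
√((Cω)² + λ²) = √((13400)² + 1.70²) = 13400 W/(m²·K).
Amplitude A = F₀ / √((Cω)²+λ²) = 34.3 / 13400 = 0.00256 K.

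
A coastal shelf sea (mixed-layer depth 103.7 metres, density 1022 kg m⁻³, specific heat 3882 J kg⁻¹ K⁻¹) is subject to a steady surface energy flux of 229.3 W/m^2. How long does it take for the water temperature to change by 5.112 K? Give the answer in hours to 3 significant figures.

Areal heat capacity C = ρ c_p D = 1022 × 3882 × 103.7 = 4.11×10^8 J/(m²·K).
Time required: Δt = C ΔT / F = 4.11×10^8 × 5.112 / 229.3 = 9.17×10^6 s.
In hours: 9.17×10^6 s / (3600 s/hour) = 2550 hours.

2550 hours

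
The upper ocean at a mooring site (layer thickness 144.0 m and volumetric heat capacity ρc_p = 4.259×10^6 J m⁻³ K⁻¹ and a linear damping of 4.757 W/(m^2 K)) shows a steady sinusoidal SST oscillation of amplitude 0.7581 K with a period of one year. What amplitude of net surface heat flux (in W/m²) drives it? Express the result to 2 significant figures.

93

Areal heat capacity C = ρc_p × D = 4.259×10^6 × 144.0 = 6.13×10^8 J/(m^2 K).
ω = 2π / 3.15×10^7 s = 1.99×10^-7 s⁻¹.
√((Cω)² + λ²) = √((122)² + 4.757²) = 122 W/(m²·K).
F₀ = A × √((Cω)²+λ²) = 0.7581 × 122 = 92.7 W/m².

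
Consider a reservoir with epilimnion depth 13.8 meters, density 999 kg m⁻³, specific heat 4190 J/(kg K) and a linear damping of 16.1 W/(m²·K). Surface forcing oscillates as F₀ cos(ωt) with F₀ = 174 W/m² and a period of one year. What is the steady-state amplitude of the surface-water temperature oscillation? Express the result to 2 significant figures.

8.8 K

Areal heat capacity C = ρ c_p D = 999 × 4190 × 13.8 = 5.78×10^7 J/(m^2 K).
Angular frequency ω = 2π / T = 2π / 3.15×10^7 s = 1.99×10^-7 s⁻¹.
√((Cω)² + λ²) = √((11.5)² + 16.1²) = 19.8 W/(m²·K).
Amplitude A = F₀ / √((Cω)²+λ²) = 174 / 19.8 = 8.79 K.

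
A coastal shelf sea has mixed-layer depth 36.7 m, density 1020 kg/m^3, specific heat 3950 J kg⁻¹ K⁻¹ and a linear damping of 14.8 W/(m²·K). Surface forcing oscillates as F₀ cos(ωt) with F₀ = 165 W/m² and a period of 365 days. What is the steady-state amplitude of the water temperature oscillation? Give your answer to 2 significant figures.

Areal heat capacity C = ρ c_p D = 1020 × 3950 × 36.7 = 1.48×10^8 J/(m^2 K).
Angular frequency ω = 2π / T = 2π / 3.15×10^7 s = 1.99×10^-7 s⁻¹.
√((Cω)² + λ²) = √((29.5)² + 14.8²) = 33.0 W/(m²·K).
Amplitude A = F₀ / √((Cω)²+λ²) = 165 / 33.0 = 5.00 K.

5.0 K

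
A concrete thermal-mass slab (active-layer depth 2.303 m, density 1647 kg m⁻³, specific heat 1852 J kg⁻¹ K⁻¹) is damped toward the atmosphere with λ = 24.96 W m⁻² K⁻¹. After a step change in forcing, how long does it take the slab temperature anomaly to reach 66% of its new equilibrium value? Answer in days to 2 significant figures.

3.5 days

Areal heat capacity C = ρ c_p D = 1647 × 1852 × 2.303 = 7.02×10^6 J/(m²·K).
τ = C / λ = 7.02×10^6 / 24.96 = 2.81×10^5 s.
Fraction reached: 1 − e^(−t/τ) = 0.66 ⇒ t = −τ ln(1 − 0.66) = τ × 1.08.
t = 3.04×10^5 s = 3.51 days.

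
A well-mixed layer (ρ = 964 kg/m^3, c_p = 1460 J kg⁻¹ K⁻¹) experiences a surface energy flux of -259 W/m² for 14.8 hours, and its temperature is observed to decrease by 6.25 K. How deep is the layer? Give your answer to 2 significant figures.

1.6 m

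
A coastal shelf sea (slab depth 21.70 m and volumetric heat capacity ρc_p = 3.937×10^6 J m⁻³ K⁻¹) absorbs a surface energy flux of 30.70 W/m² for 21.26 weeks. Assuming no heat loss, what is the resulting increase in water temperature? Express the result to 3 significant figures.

4.62 K

Areal heat capacity C = ρc_p × D = 3.937×10^6 × 21.70 = 8.54×10^7 J/(m²·K).
Net heat input Q = F Δt = 30.70 × (21.26 weeks × 6.048×10^5 s/week) = 3.95×10^8 J/m².
ΔT = Q / C = 3.95×10^8 / 8.54×10^7 = 4.62 K.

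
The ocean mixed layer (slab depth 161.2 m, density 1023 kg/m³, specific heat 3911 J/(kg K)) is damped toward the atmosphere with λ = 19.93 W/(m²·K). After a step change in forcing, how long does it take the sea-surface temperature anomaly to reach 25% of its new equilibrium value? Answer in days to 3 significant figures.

108 days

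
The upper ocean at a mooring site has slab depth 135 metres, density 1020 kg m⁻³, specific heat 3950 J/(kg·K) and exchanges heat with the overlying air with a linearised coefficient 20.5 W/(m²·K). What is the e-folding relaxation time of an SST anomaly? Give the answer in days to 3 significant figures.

Areal heat capacity C = ρ c_p D = 1020 × 3950 × 135 = 5.44×10^8 J m⁻² K⁻¹.
Relaxation time τ = C / λ = 5.44×10^8 / 20.5 = 2.65×10^7 s.
In days: 2.65×10^7 s / (86400 s/day) = 307 days.

307 days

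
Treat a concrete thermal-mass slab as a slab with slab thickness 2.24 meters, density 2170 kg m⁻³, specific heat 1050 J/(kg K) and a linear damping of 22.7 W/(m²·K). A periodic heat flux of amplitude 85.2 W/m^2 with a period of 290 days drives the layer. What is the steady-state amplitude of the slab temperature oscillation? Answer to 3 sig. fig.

3.75 K

Areal heat capacity C = ρ c_p D = 2170 × 1050 × 2.24 = 5.10×10^6 J m⁻² K⁻¹.
Angular frequency ω = 2π / T = 2π / 2.51×10^7 s = 2.51×10^-7 s⁻¹.
√((Cω)² + λ²) = √((1.28)² + 22.7²) = 22.7 W/(m²·K).
Amplitude A = F₀ / √((Cω)²+λ²) = 85.2 / 22.7 = 3.75 K.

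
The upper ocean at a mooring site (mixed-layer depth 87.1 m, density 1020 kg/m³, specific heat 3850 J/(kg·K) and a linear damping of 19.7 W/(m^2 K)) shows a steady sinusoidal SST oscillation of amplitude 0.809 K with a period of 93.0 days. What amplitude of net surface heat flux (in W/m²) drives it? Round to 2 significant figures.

Areal heat capacity C = ρ c_p D = 1020 × 3850 × 87.1 = 3.42×10^8 J/(m^2 K).
ω = 2π / 8.04×10^6 s = 7.82×10^-7 s⁻¹.
√((Cω)² + λ²) = √((267)² + 19.7²) = 268 W/(m²·K).
F₀ = A × √((Cω)²+λ²) = 0.809 × 268 = 217 W/m².

220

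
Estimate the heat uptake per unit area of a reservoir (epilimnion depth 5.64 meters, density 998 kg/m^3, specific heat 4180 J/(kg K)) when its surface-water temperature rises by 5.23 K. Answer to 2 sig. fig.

1.2×10^8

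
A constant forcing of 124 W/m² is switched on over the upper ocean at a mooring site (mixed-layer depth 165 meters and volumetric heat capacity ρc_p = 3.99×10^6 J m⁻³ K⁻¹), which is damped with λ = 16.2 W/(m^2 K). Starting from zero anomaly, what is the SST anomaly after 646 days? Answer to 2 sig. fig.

Areal heat capacity C = ρc_p × D = 3.99×10^6 × 165 = 6.58×10^8 J/(m²·K).
τ = C / λ = 6.58×10^8 / 16.2 = 4.06×10^7 s.
Equilibrium anomaly ΔT_eq = F / λ = 124 / 16.2 = 7.65 K.
t = 646 days = 5.58×10^7 s, so t/τ = 1.37.
ΔT(t) = ΔT_eq (1 − e^(−t/τ)) = 7.65 × (1 − e^−1.37) = 5.72 K.

5.7 K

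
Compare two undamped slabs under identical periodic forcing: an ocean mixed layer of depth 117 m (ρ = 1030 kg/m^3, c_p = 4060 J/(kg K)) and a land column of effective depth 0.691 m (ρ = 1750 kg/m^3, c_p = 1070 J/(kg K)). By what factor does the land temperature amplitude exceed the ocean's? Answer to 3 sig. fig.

C_ocean = 1030 × 4060 × 117 = 4.89×10^8 J/(m²·K).
C_land = 1750 × 1070 × 0.691 = 1.29×10^6 J/(m²·K).
Undamped amplitude ∝ 1/C, so A_land/A_ocean = C_ocean/C_land = 378.

378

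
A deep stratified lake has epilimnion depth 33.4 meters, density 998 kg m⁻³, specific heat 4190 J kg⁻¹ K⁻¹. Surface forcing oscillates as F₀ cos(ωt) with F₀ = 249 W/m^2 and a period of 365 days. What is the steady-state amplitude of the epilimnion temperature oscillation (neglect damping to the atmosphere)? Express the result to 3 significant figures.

Areal heat capacity C = ρ c_p D = 998 × 4190 × 33.4 = 1.40×10^8 J/(m²·K).
Angular frequency ω = 2π / T = 2π / 3.15×10^7 s = 1.99×10^-7 s⁻¹.
Cω = 1.40×10^8 × 1.99×10^-7 = 27.8 W/(m²·K).
Amplitude A = F₀ / (Cω) = 249 / 27.8 = 8.95 K.

8.95 K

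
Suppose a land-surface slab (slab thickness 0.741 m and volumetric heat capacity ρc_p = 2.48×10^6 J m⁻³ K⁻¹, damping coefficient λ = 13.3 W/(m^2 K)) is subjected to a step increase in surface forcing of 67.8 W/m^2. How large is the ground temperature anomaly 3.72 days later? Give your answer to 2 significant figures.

4.6 K

Areal heat capacity C = ρc_p × D = 2.48×10^6 × 0.741 = 1.84×10^6 J/(m²·K).
τ = C / λ = 1.84×10^6 / 13.3 = 1.38×10^5 s.
Equilibrium anomaly ΔT_eq = F / λ = 67.8 / 13.3 = 5.10 K.
t = 3.72 days = 3.21×10^5 s, so t/τ = 2.33.
ΔT(t) = ΔT_eq (1 − e^(−t/τ)) = 5.10 × (1 − e^−2.33) = 4.60 K.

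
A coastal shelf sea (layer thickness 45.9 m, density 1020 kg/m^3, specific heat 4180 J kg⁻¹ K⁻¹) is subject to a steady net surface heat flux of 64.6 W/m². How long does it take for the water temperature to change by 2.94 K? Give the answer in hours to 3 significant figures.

2470 hours

Areal heat capacity C = ρ c_p D = 1020 × 4180 × 45.9 = 1.96×10^8 J m⁻² K⁻¹.
Time required: Δt = C ΔT / F = 1.96×10^8 × 2.94 / 64.6 = 8.91×10^6 s.
In hours: 8.91×10^6 s / (3600 s/hour) = 2470 hours.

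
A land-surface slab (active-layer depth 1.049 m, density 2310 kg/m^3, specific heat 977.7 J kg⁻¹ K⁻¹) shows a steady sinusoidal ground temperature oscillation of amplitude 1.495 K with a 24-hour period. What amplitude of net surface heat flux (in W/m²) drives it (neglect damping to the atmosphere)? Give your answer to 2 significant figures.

260

Areal heat capacity C = ρ c_p D = 2310 × 977.7 × 1.049 = 2.37×10^6 J/(m^2 K).
ω = 2π / 86400 s = 7.27×10^-5 s⁻¹.
Cω = 2.37×10^6 × 7.27×10^-5 = 172 W/(m²·K).
F₀ = A × Cω = 1.495 × 172 = 258 W/m².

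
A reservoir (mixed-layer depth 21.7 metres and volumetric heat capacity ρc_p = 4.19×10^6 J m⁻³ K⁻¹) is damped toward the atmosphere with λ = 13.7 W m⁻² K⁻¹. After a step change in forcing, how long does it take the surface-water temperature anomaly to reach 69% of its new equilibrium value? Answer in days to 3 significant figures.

Areal heat capacity C = ρc_p × D = 4.19×10^6 × 21.7 = 9.09×10^7 J/(m²·K).
τ = C / λ = 9.09×10^7 / 13.7 = 6.64×10^6 s.
Fraction reached: 1 − e^(−t/τ) = 0.69 ⇒ t = −τ ln(1 − 0.69) = τ × 1.17.
t = 7.77×10^6 s = 90.0 days.

90.0 days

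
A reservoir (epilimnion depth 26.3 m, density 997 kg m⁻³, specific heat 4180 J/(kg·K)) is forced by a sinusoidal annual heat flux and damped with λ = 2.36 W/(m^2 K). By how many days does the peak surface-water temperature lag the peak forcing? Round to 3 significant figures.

Areal heat capacity C = ρ c_p D = 997 × 4180 × 26.3 = 1.10×10^8 J/(m²·K).
ω = 2π / 3.15×10^7 s = 1.99×10^-7 s⁻¹.
Phase lag φ = arctan(Cω/λ) = arctan(21.8/2.36) = 1.46 rad.
Time lag = φ / ω = 1.46 / 1.99×10^-7 = 7.34×10^6 s = 85.0 days.

85.0 days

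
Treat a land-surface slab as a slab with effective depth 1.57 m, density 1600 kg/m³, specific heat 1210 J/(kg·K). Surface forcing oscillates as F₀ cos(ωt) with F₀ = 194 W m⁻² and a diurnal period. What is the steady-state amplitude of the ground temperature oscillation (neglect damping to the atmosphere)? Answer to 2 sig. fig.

0.88 K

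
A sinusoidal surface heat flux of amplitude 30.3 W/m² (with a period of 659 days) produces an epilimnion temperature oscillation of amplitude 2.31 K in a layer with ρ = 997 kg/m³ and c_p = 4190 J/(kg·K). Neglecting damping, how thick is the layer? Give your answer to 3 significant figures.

ω = 2π / 5.69×10^7 s = 1.10×10^-7 s⁻¹.
Required C = F₀ / (A ω) = 30.3 / (2.31 × 1.10×10^-7) = 1.19×10^8 J/(m²·K).
D = C / (ρ c_p) = 1.19×10^8 / (997 × 4190) = 28.5 m.

28.5 m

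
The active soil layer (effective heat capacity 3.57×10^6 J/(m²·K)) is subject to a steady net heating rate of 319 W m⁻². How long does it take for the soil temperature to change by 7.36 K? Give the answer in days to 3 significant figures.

Areal heat capacity C = 3.57×10^6 J/(m²·K) (given).
Time required: Δt = C ΔT / F = 3.57×10^6 × 7.36 / 319 = 82400 s.
In days: 82400 s / (86400 s/day) = 0.953 days.

0.953 days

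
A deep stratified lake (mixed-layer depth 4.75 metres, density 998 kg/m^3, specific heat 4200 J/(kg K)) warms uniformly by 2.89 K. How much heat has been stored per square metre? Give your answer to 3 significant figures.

Areal heat capacity C = ρ c_p D = 998 × 4200 × 4.75 = 1.99×10^7 J/(m²·K).
ΔQ = C ΔT = 1.99×10^7 × 2.89 = 5.75×10^7 J/m².

5.75×10^7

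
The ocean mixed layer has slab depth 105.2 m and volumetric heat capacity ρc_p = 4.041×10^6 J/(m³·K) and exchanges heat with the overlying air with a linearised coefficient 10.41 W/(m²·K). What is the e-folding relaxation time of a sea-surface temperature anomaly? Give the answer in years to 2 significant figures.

Areal heat capacity C = ρc_p × D = 4.041×10^6 × 105.2 = 4.25×10^8 J m⁻² K⁻¹.
Relaxation time τ = C / λ = 4.25×10^8 / 10.41 = 4.08×10^7 s.
In years: 4.08×10^7 s / (3.156×10^7 s/year) = 1.29 years.

1.3 years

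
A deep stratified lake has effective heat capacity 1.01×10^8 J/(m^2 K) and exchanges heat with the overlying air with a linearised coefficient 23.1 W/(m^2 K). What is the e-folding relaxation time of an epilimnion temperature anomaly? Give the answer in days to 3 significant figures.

50.6 days

Areal heat capacity C = 1.01×10^8 J/(m^2 K) (given).
Relaxation time τ = C / λ = 1.01×10^8 / 23.1 = 4.37×10^6 s.
In days: 4.37×10^6 s / (86400 s/day) = 50.6 days.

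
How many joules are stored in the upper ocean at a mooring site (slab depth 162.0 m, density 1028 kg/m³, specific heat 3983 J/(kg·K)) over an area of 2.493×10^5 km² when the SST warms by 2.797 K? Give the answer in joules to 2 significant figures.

4.6×10^20 J

Areal heat capacity C = ρ c_p D = 1028 × 3983 × 162.0 = 6.63×10^8 J/(m^2 K).
Heat per unit area: q = C ΔT = 6.63×10^8 × 2.797 = 1.86×10^9 J/m².
Total heat: Q = q × A = 1.86×10^9 × (2.493×10^5 × 10⁶ m²) = 4.63×10^20 J.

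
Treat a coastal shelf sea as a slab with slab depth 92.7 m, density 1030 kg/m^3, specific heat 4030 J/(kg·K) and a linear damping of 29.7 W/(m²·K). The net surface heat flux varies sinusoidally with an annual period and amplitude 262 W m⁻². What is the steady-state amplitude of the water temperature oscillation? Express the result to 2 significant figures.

Areal heat capacity C = ρ c_p D = 1030 × 4030 × 92.7 = 3.85×10^8 J/(m²·K).
Angular frequency ω = 2π / T = 2π / 3.15×10^7 s = 1.99×10^-7 s⁻¹.
√((Cω)² + λ²) = √((76.7)² + 29.7²) = 82.2 W/(m²·K).
Amplitude A = F₀ / √((Cω)²+λ²) = 262 / 82.2 = 3.19 K.

3.2 K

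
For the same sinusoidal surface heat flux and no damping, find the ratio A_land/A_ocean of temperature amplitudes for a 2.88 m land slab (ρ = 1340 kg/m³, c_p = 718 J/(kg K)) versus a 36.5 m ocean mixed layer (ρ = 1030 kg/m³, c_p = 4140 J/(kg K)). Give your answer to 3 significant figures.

56.2

C_ocean = 1030 × 4140 × 36.5 = 1.56×10^8 J/(m²·K).
C_land = 1340 × 718 × 2.88 = 2.77×10^6 J/(m²·K).
Undamped amplitude ∝ 1/C, so A_land/A_ocean = C_ocean/C_land = 56.2.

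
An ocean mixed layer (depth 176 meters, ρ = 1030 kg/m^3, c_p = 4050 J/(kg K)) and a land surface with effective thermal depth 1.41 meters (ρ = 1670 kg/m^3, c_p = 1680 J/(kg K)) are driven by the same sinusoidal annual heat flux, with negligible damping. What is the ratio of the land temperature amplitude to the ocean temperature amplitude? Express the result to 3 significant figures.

186

C_ocean = 1030 × 4050 × 176 = 7.34×10^8 J/(m²·K).
C_land = 1670 × 1680 × 1.41 = 3.96×10^6 J/(m²·K).
Undamped amplitude ∝ 1/C, so A_land/A_ocean = C_ocean/C_land = 186.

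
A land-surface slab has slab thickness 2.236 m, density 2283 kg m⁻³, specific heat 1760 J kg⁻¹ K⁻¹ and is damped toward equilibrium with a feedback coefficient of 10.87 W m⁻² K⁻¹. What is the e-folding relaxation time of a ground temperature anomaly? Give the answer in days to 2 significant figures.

Areal heat capacity C = ρ c_p D = 2283 × 1760 × 2.236 = 8.98×10^6 J/(m²·K).
Relaxation time τ = C / λ = 8.98×10^6 / 10.87 = 8.27×10^5 s.
In days: 8.27×10^5 s / (86400 s/day) = 9.57 days.

9.6 days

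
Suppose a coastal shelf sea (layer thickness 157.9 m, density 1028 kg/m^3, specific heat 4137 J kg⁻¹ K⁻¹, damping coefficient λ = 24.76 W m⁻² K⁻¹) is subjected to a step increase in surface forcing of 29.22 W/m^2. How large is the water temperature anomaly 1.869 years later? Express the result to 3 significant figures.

Areal heat capacity C = ρ c_p D = 1028 × 4137 × 157.9 = 6.72×10^8 J/(m²·K).
τ = C / λ = 6.72×10^8 / 24.76 = 2.71×10^7 s.
Equilibrium anomaly ΔT_eq = F / λ = 29.22 / 24.76 = 1.18 K.
t = 1.869 years = 5.90×10^7 s, so t/τ = 2.17.
ΔT(t) = ΔT_eq (1 − e^(−t/τ)) = 1.18 × (1 − e^−2.17) = 1.05 K.

1.05 K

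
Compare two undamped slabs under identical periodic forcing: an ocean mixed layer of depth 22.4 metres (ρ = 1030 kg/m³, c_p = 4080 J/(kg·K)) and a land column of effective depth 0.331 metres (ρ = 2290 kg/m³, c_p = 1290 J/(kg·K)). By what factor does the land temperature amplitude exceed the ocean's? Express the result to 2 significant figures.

96

C_ocean = 1030 × 4080 × 22.4 = 9.41×10^7 J/(m²·K).
C_land = 2290 × 1290 × 0.331 = 9.78×10^5 J/(m²·K).
Undamped amplitude ∝ 1/C, so A_land/A_ocean = C_ocean/C_land = 96.3.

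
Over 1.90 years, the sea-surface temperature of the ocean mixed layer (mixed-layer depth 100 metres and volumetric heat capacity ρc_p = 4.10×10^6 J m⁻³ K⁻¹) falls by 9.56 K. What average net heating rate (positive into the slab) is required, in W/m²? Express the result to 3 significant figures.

-65.4

Areal heat capacity C = ρc_p × D = 4.10×10^6 × 100 = 4.10×10^8 J m⁻² K⁻¹.
Required heat per unit area: Q = C ΔT = 4.10×10^8 × -9.56 = -3.92×10^9 J/m².
Flux F = Q / Δt = -3.92×10^9 / 6.00×10^7 s = -65.4 W/m².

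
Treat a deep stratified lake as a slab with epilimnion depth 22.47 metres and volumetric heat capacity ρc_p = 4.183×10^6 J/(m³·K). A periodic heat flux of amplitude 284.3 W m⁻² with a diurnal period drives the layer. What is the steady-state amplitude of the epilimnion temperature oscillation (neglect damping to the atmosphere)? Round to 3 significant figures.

Areal heat capacity C = ρc_p × D = 4.183×10^6 × 22.47 = 9.40×10^7 J/(m²·K).
Angular frequency ω = 2π / T = 2π / 86400 s = 7.27×10^-5 s⁻¹.
Cω = 9.40×10^7 × 7.27×10^-5 = 6840 W/(m²·K).
Amplitude A = F₀ / (Cω) = 284.3 / 6840 = 0.0416 K.

0.0416 K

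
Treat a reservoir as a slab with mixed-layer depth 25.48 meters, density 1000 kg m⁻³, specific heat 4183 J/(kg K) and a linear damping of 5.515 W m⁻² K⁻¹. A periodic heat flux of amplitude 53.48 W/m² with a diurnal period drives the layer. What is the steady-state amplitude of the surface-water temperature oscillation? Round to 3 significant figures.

0.00690 K

Areal heat capacity C = ρ c_p D = 1000 × 4183 × 25.48 = 1.07×10^8 J/(m^2 K).
Angular frequency ω = 2π / T = 2π / 86400 s = 7.27×10^-5 s⁻¹.
√((Cω)² + λ²) = √((7750)² + 5.515²) = 7750 W/(m²·K).
Amplitude A = F₀ / √((Cω)²+λ²) = 53.48 / 7750 = 0.00690 K.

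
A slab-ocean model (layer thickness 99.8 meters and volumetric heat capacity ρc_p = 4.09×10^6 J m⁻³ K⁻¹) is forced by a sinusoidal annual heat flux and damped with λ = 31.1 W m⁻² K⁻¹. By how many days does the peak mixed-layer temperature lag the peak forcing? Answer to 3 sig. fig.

Areal heat capacity C = ρc_p × D = 4.09×10^6 × 99.8 = 4.08×10^8 J m⁻² K⁻¹.
ω = 2π / 3.15×10^7 s = 1.99×10^-7 s⁻¹.
Phase lag φ = arctan(Cω/λ) = arctan(81.3/31.1) = 1.21 rad.
Time lag = φ / ω = 1.21 / 1.99×10^-7 = 6.05×10^6 s = 70.0 days.

70.0 days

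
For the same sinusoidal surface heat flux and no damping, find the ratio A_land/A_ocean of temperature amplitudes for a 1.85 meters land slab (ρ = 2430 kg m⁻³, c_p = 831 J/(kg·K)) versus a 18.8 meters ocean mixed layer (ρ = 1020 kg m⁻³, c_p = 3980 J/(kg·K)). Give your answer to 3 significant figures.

20.4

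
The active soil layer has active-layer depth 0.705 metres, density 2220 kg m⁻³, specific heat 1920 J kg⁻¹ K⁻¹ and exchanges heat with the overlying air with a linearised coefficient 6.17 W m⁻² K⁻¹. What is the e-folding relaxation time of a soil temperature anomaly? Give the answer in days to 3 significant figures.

Areal heat capacity C = ρ c_p D = 2220 × 1920 × 0.705 = 3.00×10^6 J/(m^2 K).
Relaxation time τ = C / λ = 3.00×10^6 / 6.17 = 4.87×10^5 s.
In days: 4.87×10^5 s / (86400 s/day) = 5.64 days.

5.64 days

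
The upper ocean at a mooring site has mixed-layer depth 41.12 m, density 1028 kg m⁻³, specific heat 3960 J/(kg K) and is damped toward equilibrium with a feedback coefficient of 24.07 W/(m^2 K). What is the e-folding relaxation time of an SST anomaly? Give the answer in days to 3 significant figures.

80.5 days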